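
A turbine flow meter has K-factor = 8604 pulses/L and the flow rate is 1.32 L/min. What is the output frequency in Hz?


Frequency = K * Q / 60 (converting L/min to L/s).
f = 8604 * 1.32 / 60
f = 11357.28 / 60
f = 189.29 Hz

189.29 Hz


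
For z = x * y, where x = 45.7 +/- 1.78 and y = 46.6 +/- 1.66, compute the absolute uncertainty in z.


For a product z = x*y, the relative uncertainty is:
uz/z = sqrt((ux/x)^2 + (uy/y)^2)
Relative uncertainties: ux/x = 1.78/45.7 = 0.03895
uy/y = 1.66/46.6 = 0.035622
z = 45.7 * 46.6 = 2129.6
uz = 2129.6 * sqrt(0.03895^2 + 0.035622^2) = 112.407

112.407


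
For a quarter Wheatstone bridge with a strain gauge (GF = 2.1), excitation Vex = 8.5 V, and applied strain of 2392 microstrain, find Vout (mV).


Quarter bridge output: Vout = (GF * epsilon * Vex) / 4.
Vout = (2.1 * 2392e-6 * 8.5) / 4
Vout = 0.0426972 / 4 V
Vout = 0.0106743 V = 10.6743 mV

10.6743 mV


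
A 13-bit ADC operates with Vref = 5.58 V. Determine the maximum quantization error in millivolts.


The maximum quantization error is +/- LSB/2.
LSB = Vref / 2^n = 5.58 / 8192 = 0.00068115 V
Max error = LSB / 2 = 0.00068115 / 2 = 0.00034058 V
Max error = 0.3406 mV

0.3406 mV


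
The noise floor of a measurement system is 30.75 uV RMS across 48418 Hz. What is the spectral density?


Noise spectral density = Vrms / sqrt(BW).
NSD = 30.75 / sqrt(48418)
NSD = 30.75 / 220.0409
NSD = 0.1397 uV/sqrt(Hz)

0.1397 uV/sqrt(Hz)


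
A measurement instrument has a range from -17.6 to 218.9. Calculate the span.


Span = upper range - lower range.
Span = 218.9 - (-17.6)
Span = 236.5

236.5


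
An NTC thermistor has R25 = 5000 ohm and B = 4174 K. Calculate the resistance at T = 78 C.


NTC thermistor equation: Rt = R25 * exp(B * (1/T - 1/T25)).
T in Kelvin: 351.15 K, T25 = 298.15 K
1/T - 1/T25 = 1/351.15 - 1/298.15 = -0.00050623
B * (1/T - 1/T25) = 4174 * -0.00050623 = -2.113
Rt = 5000 * exp(-2.113) = 604.4 ohm

604.4 ohm


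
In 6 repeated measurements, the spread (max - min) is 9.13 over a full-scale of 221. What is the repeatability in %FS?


Repeatability = (spread / full scale) * 100%.
R = (9.13 / 221) * 100
R = 4.131 %FS

4.131 %FS


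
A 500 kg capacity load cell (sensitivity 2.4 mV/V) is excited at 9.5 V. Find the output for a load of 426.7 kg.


Vout = rated_output * Vex * (load / capacity).
Vout = 2.4 * 9.5 * (426.7 / 500)
Vout = 2.4 * 9.5 * 0.8534
Vout = 19.458 mV

19.458 mV


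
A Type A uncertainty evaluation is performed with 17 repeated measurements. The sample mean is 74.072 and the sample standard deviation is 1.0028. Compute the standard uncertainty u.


The standard uncertainty for Type A evaluation is u = s / sqrt(n).
u = 1.0028 / sqrt(17)
u = 1.0028 / 4.1231
u = 0.2432

0.2432


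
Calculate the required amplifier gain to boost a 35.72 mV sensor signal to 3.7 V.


Gain = Vout / Vin (converting to same units).
G = 3.7 V / 35.72 mV
G = 3700.0 mV / 35.72 mV
G = 103.58

103.58


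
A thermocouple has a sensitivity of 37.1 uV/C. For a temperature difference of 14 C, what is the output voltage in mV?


The thermocouple output V = sensitivity * dT.
V = 37.1 uV/C * 14 C
V = 519.4 uV
V = 0.519 mV

0.519 mV


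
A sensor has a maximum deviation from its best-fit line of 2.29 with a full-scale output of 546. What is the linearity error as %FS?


Linearity error = (max deviation / full scale) * 100%.
Linearity = (2.29 / 546) * 100
Linearity = 0.419 %FS

0.419 %FS


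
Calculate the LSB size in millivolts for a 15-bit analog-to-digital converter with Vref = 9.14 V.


The resolution (LSB) of an ADC is Vref / 2^n.
LSB = 9.14 / 2^15
LSB = 9.14 / 32768
LSB = 0.00027893 V = 0.27893066 mV

0.27893066 mV


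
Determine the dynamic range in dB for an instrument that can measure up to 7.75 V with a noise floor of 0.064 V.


Dynamic range = 20 * log10(Vmax / Vnoise).
DR = 20 * log10(7.75 / 0.064)
DR = 20 * log10(121.09)
DR = 41.66 dB

41.66 dB


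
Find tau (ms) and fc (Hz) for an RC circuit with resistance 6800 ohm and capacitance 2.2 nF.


Time constant: tau = R * C.
tau = 6800 * 2.20e-09 = 1.496e-05 s
tau = 0.015 ms
Cutoff frequency: fc = 1 / (2*pi*R*C).
fc = 1 / (2*pi*1.496e-05) = 10638.7 Hz

tau = 0.015 ms, fc = 10638.7 Hz


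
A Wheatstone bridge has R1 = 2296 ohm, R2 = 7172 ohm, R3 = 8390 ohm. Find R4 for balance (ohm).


At balance: R1*R4 = R2*R3, so R4 = R2*R3/R1.
R4 = 7172 * 8390 / 2296
R4 = 60173080 / 2296
R4 = 26207.79 ohm

26207.79 ohm


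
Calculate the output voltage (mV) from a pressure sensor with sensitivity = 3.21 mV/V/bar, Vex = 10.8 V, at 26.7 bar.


Output = sensitivity * Vex * P.
Vout = 3.21 * 10.8 * 26.7
Vout = 34.668 * 26.7
Vout = 925.64 mV

925.64 mV


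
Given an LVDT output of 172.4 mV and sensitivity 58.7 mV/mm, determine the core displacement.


Displacement = Vout / sensitivity.
d = 172.4 / 58.7
d = 2.937 mm

2.937 mm


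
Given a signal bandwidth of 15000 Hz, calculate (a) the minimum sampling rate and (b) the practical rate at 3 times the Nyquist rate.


By Nyquist theorem, fs_min = 2 * fmax.
fs_min = 2 * 15000 = 30000 Hz
Practical rate = 3 * fs_min = 3 * 30000 = 90000 Hz

fs_min = 30000 Hz, fs_practical = 90000 Hz


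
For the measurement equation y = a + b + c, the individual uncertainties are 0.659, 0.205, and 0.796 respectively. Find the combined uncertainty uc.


For a sum of independent quantities, uc = sqrt(u1^2 + u2^2 + u3^2).
uc = sqrt(0.659^2 + 0.205^2 + 0.796^2)
uc = sqrt(0.434281 + 0.042025 + 0.633616)
uc = 1.0535

1.0535


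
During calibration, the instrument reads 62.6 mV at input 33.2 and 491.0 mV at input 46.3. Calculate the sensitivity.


Sensitivity = (y2 - y1) / (x2 - x1).
S = (491.0 - 62.6) / (46.3 - 33.2)
S = 428.4 / 13.1
S = 32.7023 mV/unit

32.7023 mV/unit


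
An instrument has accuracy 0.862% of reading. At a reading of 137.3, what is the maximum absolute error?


Absolute error = (accuracy% / 100) * reading.
Error = (0.862 / 100) * 137.3
Error = 0.00862 * 137.3
Error = 1.1835

1.1835


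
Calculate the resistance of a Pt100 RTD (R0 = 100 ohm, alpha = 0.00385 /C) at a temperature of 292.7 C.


The RTD equation: Rt = R0 * (1 + alpha * T).
Rt = 100 * (1 + 0.00385 * 292.7)
Rt = 100 * (1 + 1.126895)
Rt = 100 * 2.126895
Rt = 212.69 ohm

212.69 ohm


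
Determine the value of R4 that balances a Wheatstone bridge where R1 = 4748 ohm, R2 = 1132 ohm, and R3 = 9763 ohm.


At balance: R1*R4 = R2*R3, so R4 = R2*R3/R1.
R4 = 1132 * 9763 / 4748
R4 = 11051716 / 4748
R4 = 2327.66 ohm

2327.66 ohm


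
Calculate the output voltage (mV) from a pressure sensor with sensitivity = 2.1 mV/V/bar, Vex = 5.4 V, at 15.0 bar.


Output = sensitivity * Vex * P.
Vout = 2.1 * 5.4 * 15.0
Vout = 11.34 * 15.0
Vout = 170.1 mV

170.1 mV


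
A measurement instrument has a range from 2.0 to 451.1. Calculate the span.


Span = upper range - lower range.
Span = 451.1 - (2.0)
Span = 449.1

449.1


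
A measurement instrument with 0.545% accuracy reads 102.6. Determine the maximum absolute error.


Absolute error = (accuracy% / 100) * reading.
Error = (0.545 / 100) * 102.6
Error = 0.00545 * 102.6
Error = 0.5592

0.5592


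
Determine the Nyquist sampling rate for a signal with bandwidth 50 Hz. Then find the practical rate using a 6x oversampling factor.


By Nyquist theorem, fs_min = 2 * fmax.
fs_min = 2 * 50 = 100 Hz
Practical rate = 6 * fs_min = 6 * 100 = 600 Hz

fs_min = 100 Hz, fs_practical = 600 Hz


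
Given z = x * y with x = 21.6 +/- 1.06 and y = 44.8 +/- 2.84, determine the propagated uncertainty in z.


For a product z = x*y, the relative uncertainty is:
uz/z = sqrt((ux/x)^2 + (uy/y)^2)
Relative uncertainties: ux/x = 1.06/21.6 = 0.049074
uy/y = 2.84/44.8 = 0.063393
z = 21.6 * 44.8 = 967.7
uz = 967.7 * sqrt(0.049074^2 + 0.063393^2) = 77.577

77.577


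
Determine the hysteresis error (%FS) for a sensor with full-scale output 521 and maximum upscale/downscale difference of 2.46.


Hysteresis = (max difference / full scale) * 100%.
H = (2.46 / 521) * 100
H = 0.472 %FS

0.472 %FS


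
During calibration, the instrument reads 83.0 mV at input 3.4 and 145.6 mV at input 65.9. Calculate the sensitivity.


Sensitivity = (y2 - y1) / (x2 - x1).
S = (145.6 - 83.0) / (65.9 - 3.4)
S = 62.6 / 62.5
S = 1.0016 mV/unit

1.0016 mV/unit


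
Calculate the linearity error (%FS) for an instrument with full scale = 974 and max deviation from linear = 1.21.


Linearity error = (max deviation / full scale) * 100%.
Linearity = (1.21 / 974) * 100
Linearity = 0.124 %FS

0.124 %FS


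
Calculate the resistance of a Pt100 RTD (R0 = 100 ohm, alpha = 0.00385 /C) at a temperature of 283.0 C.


The RTD equation: Rt = R0 * (1 + alpha * T).
Rt = 100 * (1 + 0.00385 * 283.0)
Rt = 100 * (1 + 1.08955)
Rt = 100 * 2.08955
Rt = 208.955 ohm

208.955 ohm


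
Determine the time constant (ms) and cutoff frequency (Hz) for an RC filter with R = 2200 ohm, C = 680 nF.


Time constant: tau = R * C.
tau = 2200 * 6.80e-07 = 0.001496 s
tau = 1.496 ms
Cutoff frequency: fc = 1 / (2*pi*R*C).
fc = 1 / (2*pi*0.001496) = 106.39 Hz

tau = 1.496 ms, fc = 106.39 Hz


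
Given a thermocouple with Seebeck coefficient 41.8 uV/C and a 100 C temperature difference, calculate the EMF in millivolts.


The thermocouple output V = sensitivity * dT.
V = 41.8 uV/C * 100 C
V = 4180.0 uV
V = 4.18 mV

4.18 mV


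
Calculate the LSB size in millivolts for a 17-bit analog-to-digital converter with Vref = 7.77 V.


The resolution (LSB) of an ADC is Vref / 2^n.
LSB = 7.77 / 2^17
LSB = 7.77 / 131072
LSB = 5.928e-05 V = 0.0592804 mV

0.0592804 mV


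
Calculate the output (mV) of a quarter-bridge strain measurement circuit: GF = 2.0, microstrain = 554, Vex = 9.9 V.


Quarter bridge output: Vout = (GF * epsilon * Vex) / 4.
Vout = (2.0 * 554e-6 * 9.9) / 4
Vout = 0.0109692 / 4 V
Vout = 0.0027423 V = 2.7423 mV

2.7423 mV


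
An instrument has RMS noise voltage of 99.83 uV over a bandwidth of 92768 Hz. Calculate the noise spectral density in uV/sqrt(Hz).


Noise spectral density = Vrms / sqrt(BW).
NSD = 99.83 / sqrt(92768)
NSD = 99.83 / 304.5784
NSD = 0.3278 uV/sqrt(Hz)

0.3278 uV/sqrt(Hz)


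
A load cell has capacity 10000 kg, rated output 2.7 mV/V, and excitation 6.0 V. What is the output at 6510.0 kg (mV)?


Vout = rated_output * Vex * (load / capacity).
Vout = 2.7 * 6.0 * (6510.0 / 10000)
Vout = 2.7 * 6.0 * 0.651
Vout = 10.546 mV

10.546 mV


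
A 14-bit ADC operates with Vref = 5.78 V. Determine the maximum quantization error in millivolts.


The maximum quantization error is +/- LSB/2.
LSB = Vref / 2^n = 5.78 / 16384 = 0.00035278 V
Max error = LSB / 2 = 0.00035278 / 2 = 0.00017639 V
Max error = 0.1764 mV

0.1764 mV


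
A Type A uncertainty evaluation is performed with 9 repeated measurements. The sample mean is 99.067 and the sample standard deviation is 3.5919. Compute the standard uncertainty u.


The standard uncertainty for Type A evaluation is u = s / sqrt(n).
u = 3.5919 / sqrt(9)
u = 3.5919 / 3.0
u = 1.1973

1.1973


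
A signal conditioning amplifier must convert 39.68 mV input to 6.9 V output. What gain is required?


Gain = Vout / Vin (converting to same units).
G = 6.9 V / 39.68 mV
G = 6900.0 mV / 39.68 mV
G = 173.89

173.89


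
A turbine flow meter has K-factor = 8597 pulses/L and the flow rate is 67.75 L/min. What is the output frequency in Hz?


Frequency = K * Q / 60 (converting L/min to L/s).
f = 8597 * 67.75 / 60
f = 582446.75 / 60
f = 9707.45 Hz

9707.45 Hz


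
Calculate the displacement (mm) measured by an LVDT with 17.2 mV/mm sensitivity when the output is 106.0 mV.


Displacement = Vout / sensitivity.
d = 106.0 / 17.2
d = 6.163 mm

6.163 mm


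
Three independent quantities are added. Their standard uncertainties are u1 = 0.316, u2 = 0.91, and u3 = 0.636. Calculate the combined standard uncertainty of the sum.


For a sum of independent quantities, uc = sqrt(u1^2 + u2^2 + u3^2).
uc = sqrt(0.316^2 + 0.91^2 + 0.636^2)
uc = sqrt(0.099856 + 0.8281 + 0.404496)
uc = 1.1543

1.1543


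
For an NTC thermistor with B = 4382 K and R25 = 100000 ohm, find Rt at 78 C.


NTC thermistor equation: Rt = R25 * exp(B * (1/T - 1/T25)).
T in Kelvin: 351.15 K, T25 = 298.15 K
1/T - 1/T25 = 1/351.15 - 1/298.15 = -0.00050623
B * (1/T - 1/T25) = 4382 * -0.00050623 = -2.2183
Rt = 100000 * exp(-2.2183) = 10879.4 ohm

10879.4 ohm


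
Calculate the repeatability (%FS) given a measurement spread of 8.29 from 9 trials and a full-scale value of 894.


Repeatability = (spread / full scale) * 100%.
R = (8.29 / 894) * 100
R = 0.927 %FS

0.927 %FS


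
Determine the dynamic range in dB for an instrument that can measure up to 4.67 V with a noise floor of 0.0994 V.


Dynamic range = 20 * log10(Vmax / Vnoise).
DR = 20 * log10(4.67 / 0.0994)
DR = 20 * log10(46.98)
DR = 33.44 dB

33.44 dB


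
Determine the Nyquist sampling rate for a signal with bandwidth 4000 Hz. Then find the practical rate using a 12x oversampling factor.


By Nyquist theorem, fs_min = 2 * fmax.
fs_min = 2 * 4000 = 8000 Hz
Practical rate = 12 * fs_min = 12 * 8000 = 96000 Hz

fs_min = 8000 Hz, fs_practical = 96000 Hz


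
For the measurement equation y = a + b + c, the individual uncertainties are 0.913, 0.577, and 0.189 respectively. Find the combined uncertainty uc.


For a sum of independent quantities, uc = sqrt(u1^2 + u2^2 + u3^2).
uc = sqrt(0.913^2 + 0.577^2 + 0.189^2)
uc = sqrt(0.833569 + 0.332929 + 0.035721)
uc = 1.0965

1.0965


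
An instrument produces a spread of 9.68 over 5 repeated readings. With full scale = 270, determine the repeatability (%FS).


Repeatability = (spread / full scale) * 100%.
R = (9.68 / 270) * 100
R = 3.585 %FS

3.585 %FS


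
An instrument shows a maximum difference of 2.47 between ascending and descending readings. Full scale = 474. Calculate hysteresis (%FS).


Hysteresis = (max difference / full scale) * 100%.
H = (2.47 / 474) * 100
H = 0.521 %FS

0.521 %FS


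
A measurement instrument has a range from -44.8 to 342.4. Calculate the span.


Span = upper range - lower range.
Span = 342.4 - (-44.8)
Span = 387.2

387.2


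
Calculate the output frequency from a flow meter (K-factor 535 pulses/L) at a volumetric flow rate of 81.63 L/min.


Frequency = K * Q / 60 (converting L/min to L/s).
f = 535 * 81.63 / 60
f = 43672.05 / 60
f = 727.87 Hz

727.87 Hz


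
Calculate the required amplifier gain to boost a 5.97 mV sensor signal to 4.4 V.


Gain = Vout / Vin (converting to same units).
G = 4.4 V / 5.97 mV
G = 4400.0 mV / 5.97 mV
G = 737.02

737.02


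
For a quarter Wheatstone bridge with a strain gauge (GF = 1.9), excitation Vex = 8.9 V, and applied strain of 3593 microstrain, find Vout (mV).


Quarter bridge output: Vout = (GF * epsilon * Vex) / 4.
Vout = (1.9 * 3593e-6 * 8.9) / 4
Vout = 0.06075763 / 4 V
Vout = 0.01518941 V = 15.1894 mV

15.1894 mV


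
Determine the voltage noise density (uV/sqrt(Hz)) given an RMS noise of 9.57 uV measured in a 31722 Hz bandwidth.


Noise spectral density = Vrms / sqrt(BW).
NSD = 9.57 / sqrt(31722)
NSD = 9.57 / 178.1067
NSD = 0.0537 uV/sqrt(Hz)

0.0537 uV/sqrt(Hz)


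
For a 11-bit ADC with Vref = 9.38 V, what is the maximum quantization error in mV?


The maximum quantization error is +/- LSB/2.
LSB = Vref / 2^n = 9.38 / 2048 = 0.00458008 V
Max error = LSB / 2 = 0.00458008 / 2 = 0.00229004 V
Max error = 2.29 mV

2.29 mV


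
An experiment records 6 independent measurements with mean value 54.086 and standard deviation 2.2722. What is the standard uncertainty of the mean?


The standard uncertainty for Type A evaluation is u = s / sqrt(n).
u = 2.2722 / sqrt(6)
u = 2.2722 / 2.4495
u = 0.9276

0.9276


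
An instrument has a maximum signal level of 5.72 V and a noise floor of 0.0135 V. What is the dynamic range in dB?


Dynamic range = 20 * log10(Vmax / Vnoise).
DR = 20 * log10(5.72 / 0.0135)
DR = 20 * log10(423.7)
DR = 52.54 dB

52.54 dB


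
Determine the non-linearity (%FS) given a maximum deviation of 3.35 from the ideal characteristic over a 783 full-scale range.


Linearity error = (max deviation / full scale) * 100%.
Linearity = (3.35 / 783) * 100
Linearity = 0.428 %FS

0.428 %FS


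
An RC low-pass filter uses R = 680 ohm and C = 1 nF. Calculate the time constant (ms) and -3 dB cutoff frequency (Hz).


Time constant: tau = R * C.
tau = 680 * 1.00e-09 = 6.8e-07 s
tau = 0.0007 ms
Cutoff frequency: fc = 1 / (2*pi*R*C).
fc = 1 / (2*pi*6.8e-07) = 234051.39 Hz

tau = 0.0007 ms, fc = 234051.39 Hz


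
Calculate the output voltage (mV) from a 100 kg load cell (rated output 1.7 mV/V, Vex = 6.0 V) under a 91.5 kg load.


Vout = rated_output * Vex * (load / capacity).
Vout = 1.7 * 6.0 * (91.5 / 100)
Vout = 1.7 * 6.0 * 0.915
Vout = 9.333 mV

9.333 mV


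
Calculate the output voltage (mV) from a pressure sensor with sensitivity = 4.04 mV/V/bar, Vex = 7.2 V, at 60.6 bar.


Output = sensitivity * Vex * P.
Vout = 4.04 * 7.2 * 60.6
Vout = 29.088 * 60.6
Vout = 1762.73 mV

1762.73 mV


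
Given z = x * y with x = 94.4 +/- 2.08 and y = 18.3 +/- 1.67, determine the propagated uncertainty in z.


For a product z = x*y, the relative uncertainty is:
uz/z = sqrt((ux/x)^2 + (uy/y)^2)
Relative uncertainties: ux/x = 2.08/94.4 = 0.022034
uy/y = 1.67/18.3 = 0.091257
z = 94.4 * 18.3 = 1727.5
uz = 1727.5 * sqrt(0.022034^2 + 0.091257^2) = 162.178

162.178


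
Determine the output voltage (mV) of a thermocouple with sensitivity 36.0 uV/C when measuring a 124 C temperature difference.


The thermocouple output V = sensitivity * dT.
V = 36.0 uV/C * 124 C
V = 4464.0 uV
V = 4.464 mV

4.464 mV


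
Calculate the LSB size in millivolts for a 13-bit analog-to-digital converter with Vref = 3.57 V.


The resolution (LSB) of an ADC is Vref / 2^n.
LSB = 3.57 / 2^13
LSB = 3.57 / 8192
LSB = 0.00043579 V = 0.43579102 mV

0.43579102 mV


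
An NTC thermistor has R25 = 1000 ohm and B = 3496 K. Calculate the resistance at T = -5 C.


NTC thermistor equation: Rt = R25 * exp(B * (1/T - 1/T25)).
T in Kelvin: 268.15 K, T25 = 298.15 K
1/T - 1/T25 = 1/268.15 - 1/298.15 = 0.00037524
B * (1/T - 1/T25) = 3496 * 0.00037524 = 1.3118
Rt = 1000 * exp(1.3118) = 3713.0 ohm

3713.0 ohm


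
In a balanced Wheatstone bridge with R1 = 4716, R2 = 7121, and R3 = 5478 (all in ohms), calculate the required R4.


At balance: R1*R4 = R2*R3, so R4 = R2*R3/R1.
R4 = 7121 * 5478 / 4716
R4 = 39008838 / 4716
R4 = 8271.59 ohm

8271.59 ohm


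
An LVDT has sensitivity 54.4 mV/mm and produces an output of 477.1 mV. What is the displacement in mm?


Displacement = Vout / sensitivity.
d = 477.1 / 54.4
d = 8.77 mm

8.77 mm


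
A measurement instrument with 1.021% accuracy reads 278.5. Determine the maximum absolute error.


Absolute error = (accuracy% / 100) * reading.
Error = (1.021 / 100) * 278.5
Error = 0.01021 * 278.5
Error = 2.8435

2.8435


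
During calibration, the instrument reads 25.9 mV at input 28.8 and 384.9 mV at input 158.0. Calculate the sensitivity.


Sensitivity = (y2 - y1) / (x2 - x1).
S = (384.9 - 25.9) / (158.0 - 28.8)
S = 359.0 / 129.2
S = 2.7786 mV/unit

2.7786 mV/unit


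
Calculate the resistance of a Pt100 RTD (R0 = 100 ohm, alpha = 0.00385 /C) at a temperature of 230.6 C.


The RTD equation: Rt = R0 * (1 + alpha * T).
Rt = 100 * (1 + 0.00385 * 230.6)
Rt = 100 * (1 + 0.88781)
Rt = 100 * 1.88781
Rt = 188.781 ohm

188.781 ohm


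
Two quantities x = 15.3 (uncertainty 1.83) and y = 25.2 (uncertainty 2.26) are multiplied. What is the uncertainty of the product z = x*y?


For a product z = x*y, the relative uncertainty is:
uz/z = sqrt((ux/x)^2 + (uy/y)^2)
Relative uncertainties: ux/x = 1.83/15.3 = 0.119608
uy/y = 2.26/25.2 = 0.089683
z = 15.3 * 25.2 = 385.6
uz = 385.6 * sqrt(0.119608^2 + 0.089683^2) = 57.64

57.64


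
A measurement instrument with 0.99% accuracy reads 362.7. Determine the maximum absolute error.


Absolute error = (accuracy% / 100) * reading.
Error = (0.99 / 100) * 362.7
Error = 0.0099 * 362.7
Error = 3.5907

3.5907


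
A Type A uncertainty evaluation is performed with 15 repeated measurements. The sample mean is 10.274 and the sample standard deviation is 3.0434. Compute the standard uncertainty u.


The standard uncertainty for Type A evaluation is u = s / sqrt(n).
u = 3.0434 / sqrt(15)
u = 3.0434 / 3.873
u = 0.7858

0.7858


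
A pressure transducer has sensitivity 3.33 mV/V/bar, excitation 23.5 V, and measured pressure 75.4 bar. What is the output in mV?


Output = sensitivity * Vex * P.
Vout = 3.33 * 23.5 * 75.4
Vout = 78.255 * 75.4
Vout = 5900.43 mV

5900.43 mV


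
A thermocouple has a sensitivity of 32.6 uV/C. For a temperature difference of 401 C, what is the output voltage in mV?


The thermocouple output V = sensitivity * dT.
V = 32.6 uV/C * 401 C
V = 13072.6 uV
V = 13.073 mV

13.073 mV


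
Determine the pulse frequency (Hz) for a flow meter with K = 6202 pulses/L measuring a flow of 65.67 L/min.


Frequency = K * Q / 60 (converting L/min to L/s).
f = 6202 * 65.67 / 60
f = 407285.34 / 60
f = 6788.09 Hz

6788.09 Hz


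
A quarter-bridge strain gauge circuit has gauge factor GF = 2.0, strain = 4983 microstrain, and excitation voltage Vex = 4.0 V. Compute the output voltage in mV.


Quarter bridge output: Vout = (GF * epsilon * Vex) / 4.
Vout = (2.0 * 4983e-6 * 4.0) / 4
Vout = 0.039864 / 4 V
Vout = 0.009966 V = 9.966 mV

9.966 mV


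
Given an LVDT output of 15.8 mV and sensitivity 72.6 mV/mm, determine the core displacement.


Displacement = Vout / sensitivity.
d = 15.8 / 72.6
d = 0.218 mm

0.218 mm


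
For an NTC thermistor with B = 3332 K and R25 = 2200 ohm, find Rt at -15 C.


NTC thermistor equation: Rt = R25 * exp(B * (1/T - 1/T25)).
T in Kelvin: 258.15 K, T25 = 298.15 K
1/T - 1/T25 = 1/258.15 - 1/298.15 = 0.0005197
B * (1/T - 1/T25) = 3332 * 0.0005197 = 1.7316
Rt = 2200 * exp(1.7316) = 12429.8 ohm

12429.8 ohm


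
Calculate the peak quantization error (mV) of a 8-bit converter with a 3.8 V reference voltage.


The maximum quantization error is +/- LSB/2.
LSB = Vref / 2^n = 3.8 / 256 = 0.01484375 V
Max error = LSB / 2 = 0.01484375 / 2 = 0.00742187 V
Max error = 7.4219 mV

7.4219 mV


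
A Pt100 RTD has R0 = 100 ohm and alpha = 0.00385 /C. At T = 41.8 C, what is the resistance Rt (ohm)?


The RTD equation: Rt = R0 * (1 + alpha * T).
Rt = 100 * (1 + 0.00385 * 41.8)
Rt = 100 * (1 + 0.16093)
Rt = 100 * 1.16093
Rt = 116.093 ohm

116.093 ohm


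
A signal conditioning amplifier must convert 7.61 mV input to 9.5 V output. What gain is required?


Gain = Vout / Vin (converting to same units).
G = 9.5 V / 7.61 mV
G = 9500.0 mV / 7.61 mV
G = 1248.36

1248.36


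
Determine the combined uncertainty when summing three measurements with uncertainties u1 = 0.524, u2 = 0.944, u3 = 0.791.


For a sum of independent quantities, uc = sqrt(u1^2 + u2^2 + u3^2).
uc = sqrt(0.524^2 + 0.944^2 + 0.791^2)
uc = sqrt(0.274576 + 0.891136 + 0.625681)
uc = 1.3384

1.3384


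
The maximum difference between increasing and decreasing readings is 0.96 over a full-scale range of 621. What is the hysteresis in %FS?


Hysteresis = (max difference / full scale) * 100%.
H = (0.96 / 621) * 100
H = 0.155 %FS

0.155 %FS


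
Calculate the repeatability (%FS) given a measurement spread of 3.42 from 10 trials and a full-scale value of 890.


Repeatability = (spread / full scale) * 100%.
R = (3.42 / 890) * 100
R = 0.384 %FS

0.384 %FS


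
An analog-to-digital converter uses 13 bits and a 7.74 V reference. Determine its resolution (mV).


The resolution (LSB) of an ADC is Vref / 2^n.
LSB = 7.74 / 2^13
LSB = 7.74 / 8192
LSB = 0.00094482 V = 0.94482422 mV

0.94482422 mV


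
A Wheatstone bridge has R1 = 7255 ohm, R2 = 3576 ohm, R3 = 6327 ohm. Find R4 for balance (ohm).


At balance: R1*R4 = R2*R3, so R4 = R2*R3/R1.
R4 = 3576 * 6327 / 7255
R4 = 22625352 / 7255
R4 = 3118.59 ohm

3118.59 ohm


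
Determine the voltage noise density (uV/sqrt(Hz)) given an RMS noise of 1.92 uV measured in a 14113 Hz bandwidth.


Noise spectral density = Vrms / sqrt(BW).
NSD = 1.92 / sqrt(14113)
NSD = 1.92 / 118.7981
NSD = 0.0162 uV/sqrt(Hz)

0.0162 uV/sqrt(Hz)


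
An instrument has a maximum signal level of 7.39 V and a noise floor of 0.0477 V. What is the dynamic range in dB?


Dynamic range = 20 * log10(Vmax / Vnoise).
DR = 20 * log10(7.39 / 0.0477)
DR = 20 * log10(154.93)
DR = 43.8 dB

43.8 dB


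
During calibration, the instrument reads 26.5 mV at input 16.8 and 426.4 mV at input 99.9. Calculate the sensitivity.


Sensitivity = (y2 - y1) / (x2 - x1).
S = (426.4 - 26.5) / (99.9 - 16.8)
S = 399.9 / 83.1
S = 4.8123 mV/unit

4.8123 mV/unit


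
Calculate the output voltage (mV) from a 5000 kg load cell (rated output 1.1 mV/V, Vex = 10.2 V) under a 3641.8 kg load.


Vout = rated_output * Vex * (load / capacity).
Vout = 1.1 * 10.2 * (3641.8 / 5000)
Vout = 1.1 * 10.2 * 0.72836
Vout = 8.172 mV

8.172 mV


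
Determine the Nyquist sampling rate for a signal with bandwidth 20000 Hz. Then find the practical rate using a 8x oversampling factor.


By Nyquist theorem, fs_min = 2 * fmax.
fs_min = 2 * 20000 = 40000 Hz
Practical rate = 8 * fs_min = 8 * 40000 = 320000 Hz

fs_min = 40000 Hz, fs_practical = 320000 Hz


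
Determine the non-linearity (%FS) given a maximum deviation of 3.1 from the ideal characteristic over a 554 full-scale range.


Linearity error = (max deviation / full scale) * 100%.
Linearity = (3.1 / 554) * 100
Linearity = 0.56 %FS

0.56 %FS


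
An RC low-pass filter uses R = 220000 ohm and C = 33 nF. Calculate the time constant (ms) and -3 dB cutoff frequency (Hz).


Time constant: tau = R * C.
tau = 220000 * 3.30e-08 = 0.00726 s
tau = 7.26 ms
Cutoff frequency: fc = 1 / (2*pi*R*C).
fc = 1 / (2*pi*0.00726) = 21.92 Hz

tau = 7.26 ms, fc = 21.92 Hz


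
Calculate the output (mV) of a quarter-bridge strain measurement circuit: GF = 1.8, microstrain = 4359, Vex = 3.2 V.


Quarter bridge output: Vout = (GF * epsilon * Vex) / 4.
Vout = (1.8 * 4359e-6 * 3.2) / 4
Vout = 0.02510784 / 4 V
Vout = 0.00627696 V = 6.277 mV

6.277 mV


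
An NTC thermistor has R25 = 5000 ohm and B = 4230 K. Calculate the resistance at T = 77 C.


NTC thermistor equation: Rt = R25 * exp(B * (1/T - 1/T25)).
T in Kelvin: 350.15 K, T25 = 298.15 K
1/T - 1/T25 = 1/350.15 - 1/298.15 = -0.0004981
B * (1/T - 1/T25) = 4230 * -0.0004981 = -2.107
Rt = 5000 * exp(-2.107) = 608.0 ohm

608.0 ohm


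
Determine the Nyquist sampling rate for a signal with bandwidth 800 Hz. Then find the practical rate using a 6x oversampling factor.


By Nyquist theorem, fs_min = 2 * fmax.
fs_min = 2 * 800 = 1600 Hz
Practical rate = 6 * fs_min = 6 * 1600 = 9600 Hz

fs_min = 1600 Hz, fs_practical = 9600 Hz


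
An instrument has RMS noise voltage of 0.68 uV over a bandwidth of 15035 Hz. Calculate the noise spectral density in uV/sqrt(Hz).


Noise spectral density = Vrms / sqrt(BW).
NSD = 0.68 / sqrt(15035)
NSD = 0.68 / 122.6173
NSD = 0.0055 uV/sqrt(Hz)

0.0055 uV/sqrt(Hz)


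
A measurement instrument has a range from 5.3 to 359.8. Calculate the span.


Span = upper range - lower range.
Span = 359.8 - (5.3)
Span = 354.5

354.5


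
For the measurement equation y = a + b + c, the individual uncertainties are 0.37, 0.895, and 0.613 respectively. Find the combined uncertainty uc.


For a sum of independent quantities, uc = sqrt(u1^2 + u2^2 + u3^2).
uc = sqrt(0.37^2 + 0.895^2 + 0.613^2)
uc = sqrt(0.1369 + 0.801025 + 0.375769)
uc = 1.1462

1.1462


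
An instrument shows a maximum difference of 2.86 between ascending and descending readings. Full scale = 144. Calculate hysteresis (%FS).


Hysteresis = (max difference / full scale) * 100%.
H = (2.86 / 144) * 100
H = 1.986 %FS

1.986 %FS


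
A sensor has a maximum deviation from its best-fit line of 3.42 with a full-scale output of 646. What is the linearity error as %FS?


Linearity error = (max deviation / full scale) * 100%.
Linearity = (3.42 / 646) * 100
Linearity = 0.529 %FS

0.529 %FS


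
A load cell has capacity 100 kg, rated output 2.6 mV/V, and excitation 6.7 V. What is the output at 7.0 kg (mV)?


Vout = rated_output * Vex * (load / capacity).
Vout = 2.6 * 6.7 * (7.0 / 100)
Vout = 2.6 * 6.7 * 0.07
Vout = 1.219 mV

1.219 mV


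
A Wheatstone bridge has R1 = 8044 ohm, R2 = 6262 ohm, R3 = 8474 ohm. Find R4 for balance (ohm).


At balance: R1*R4 = R2*R3, so R4 = R2*R3/R1.
R4 = 6262 * 8474 / 8044
R4 = 53064188 / 8044
R4 = 6596.74 ohm

6596.74 ohm


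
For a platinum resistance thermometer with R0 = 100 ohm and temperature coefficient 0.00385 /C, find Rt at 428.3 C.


The RTD equation: Rt = R0 * (1 + alpha * T).
Rt = 100 * (1 + 0.00385 * 428.3)
Rt = 100 * (1 + 1.648955)
Rt = 100 * 2.648955
Rt = 264.895 ohm

264.895 ohm


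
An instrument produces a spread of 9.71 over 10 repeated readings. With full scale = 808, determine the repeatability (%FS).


Repeatability = (spread / full scale) * 100%.
R = (9.71 / 808) * 100
R = 1.202 %FS

1.202 %FS


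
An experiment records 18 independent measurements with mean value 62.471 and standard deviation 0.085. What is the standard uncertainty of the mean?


The standard uncertainty for Type A evaluation is u = s / sqrt(n).
u = 0.085 / sqrt(18)
u = 0.085 / 4.2426
u = 0.02

0.02


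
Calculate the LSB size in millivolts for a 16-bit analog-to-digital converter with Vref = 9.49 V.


The resolution (LSB) of an ADC is Vref / 2^n.
LSB = 9.49 / 2^16
LSB = 9.49 / 65536
LSB = 0.00014481 V = 0.14480591 mV

0.14480591 mV


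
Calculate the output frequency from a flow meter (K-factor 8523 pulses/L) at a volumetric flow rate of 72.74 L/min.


Frequency = K * Q / 60 (converting L/min to L/s).
f = 8523 * 72.74 / 60
f = 619963.02 / 60
f = 10332.72 Hz

10332.72 Hz


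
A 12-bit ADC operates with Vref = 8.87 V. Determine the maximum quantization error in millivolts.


The maximum quantization error is +/- LSB/2.
LSB = Vref / 2^n = 8.87 / 4096 = 0.00216553 V
Max error = LSB / 2 = 0.00216553 / 2 = 0.00108276 V
Max error = 1.0828 mV

1.0828 mV


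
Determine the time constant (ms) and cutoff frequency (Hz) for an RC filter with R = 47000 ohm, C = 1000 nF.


Time constant: tau = R * C.
tau = 47000 * 1.00e-06 = 0.047 s
tau = 47.0 ms
Cutoff frequency: fc = 1 / (2*pi*R*C).
fc = 1 / (2*pi*0.047) = 3.39 Hz

tau = 47.0 ms, fc = 3.39 Hz


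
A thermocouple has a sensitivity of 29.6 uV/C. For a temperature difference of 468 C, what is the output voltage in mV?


The thermocouple output V = sensitivity * dT.
V = 29.6 uV/C * 468 C
V = 13852.8 uV
V = 13.853 mV

13.853 mV


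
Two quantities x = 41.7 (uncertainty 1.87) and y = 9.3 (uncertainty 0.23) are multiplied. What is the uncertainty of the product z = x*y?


For a product z = x*y, the relative uncertainty is:
uz/z = sqrt((ux/x)^2 + (uy/y)^2)
Relative uncertainties: ux/x = 1.87/41.7 = 0.044844
uy/y = 0.23/9.3 = 0.024731
z = 41.7 * 9.3 = 387.8
uz = 387.8 * sqrt(0.044844^2 + 0.024731^2) = 19.86

19.86


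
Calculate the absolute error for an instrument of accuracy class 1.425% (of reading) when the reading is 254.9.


Absolute error = (accuracy% / 100) * reading.
Error = (1.425 / 100) * 254.9
Error = 0.01425 * 254.9
Error = 3.6323

3.6323


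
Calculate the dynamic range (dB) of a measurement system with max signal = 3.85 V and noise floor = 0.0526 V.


Dynamic range = 20 * log10(Vmax / Vnoise).
DR = 20 * log10(3.85 / 0.0526)
DR = 20 * log10(73.19)
DR = 37.29 dB

37.29 dB


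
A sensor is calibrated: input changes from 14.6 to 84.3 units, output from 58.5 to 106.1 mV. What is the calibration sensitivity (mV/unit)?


Sensitivity = (y2 - y1) / (x2 - x1).
S = (106.1 - 58.5) / (84.3 - 14.6)
S = 47.6 / 69.7
S = 0.6829 mV/unit

0.6829 mV/unit


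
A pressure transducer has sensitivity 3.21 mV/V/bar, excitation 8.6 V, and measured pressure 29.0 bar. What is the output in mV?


Output = sensitivity * Vex * P.
Vout = 3.21 * 8.6 * 29.0
Vout = 27.606 * 29.0
Vout = 800.57 mV

800.57 mV


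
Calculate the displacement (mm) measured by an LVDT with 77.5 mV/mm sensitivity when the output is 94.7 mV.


Displacement = Vout / sensitivity.
d = 94.7 / 77.5
d = 1.222 mm

1.222 mm


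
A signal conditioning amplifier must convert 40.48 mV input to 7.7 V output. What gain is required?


Gain = Vout / Vin (converting to same units).
G = 7.7 V / 40.48 mV
G = 7700.0 mV / 40.48 mV
G = 190.22

190.22


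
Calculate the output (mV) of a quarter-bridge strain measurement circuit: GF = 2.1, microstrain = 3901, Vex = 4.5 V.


Quarter bridge output: Vout = (GF * epsilon * Vex) / 4.
Vout = (2.1 * 3901e-6 * 4.5) / 4
Vout = 0.03686445 / 4 V
Vout = 0.00921611 V = 9.2161 mV

9.2161 mV


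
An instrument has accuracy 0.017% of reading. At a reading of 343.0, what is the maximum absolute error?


Absolute error = (accuracy% / 100) * reading.
Error = (0.017 / 100) * 343.0
Error = 0.00017 * 343.0
Error = 0.0583

0.0583


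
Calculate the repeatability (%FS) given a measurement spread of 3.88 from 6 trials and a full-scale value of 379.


Repeatability = (spread / full scale) * 100%.
R = (3.88 / 379) * 100
R = 1.024 %FS

1.024 %FS


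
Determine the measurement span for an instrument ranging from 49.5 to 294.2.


Span = upper range - lower range.
Span = 294.2 - (49.5)
Span = 244.7

244.7


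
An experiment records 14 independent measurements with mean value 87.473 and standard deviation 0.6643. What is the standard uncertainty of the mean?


The standard uncertainty for Type A evaluation is u = s / sqrt(n).
u = 0.6643 / sqrt(14)
u = 0.6643 / 3.7417
u = 0.1775

0.1775


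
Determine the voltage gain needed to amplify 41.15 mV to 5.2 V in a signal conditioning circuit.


Gain = Vout / Vin (converting to same units).
G = 5.2 V / 41.15 mV
G = 5200.0 mV / 41.15 mV
G = 126.37

126.37


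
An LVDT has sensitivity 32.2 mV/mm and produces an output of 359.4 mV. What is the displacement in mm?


Displacement = Vout / sensitivity.
d = 359.4 / 32.2
d = 11.161 mm

11.161 mm


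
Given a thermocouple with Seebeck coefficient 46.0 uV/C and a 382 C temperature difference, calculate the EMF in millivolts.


The thermocouple output V = sensitivity * dT.
V = 46.0 uV/C * 382 C
V = 17572.0 uV
V = 17.572 mV

17.572 mV


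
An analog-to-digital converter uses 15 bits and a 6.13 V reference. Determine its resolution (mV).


The resolution (LSB) of an ADC is Vref / 2^n.
LSB = 6.13 / 2^15
LSB = 6.13 / 32768
LSB = 0.00018707 V = 0.18707275 mV

0.18707275 mV


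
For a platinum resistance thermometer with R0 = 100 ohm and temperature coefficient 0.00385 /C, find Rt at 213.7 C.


The RTD equation: Rt = R0 * (1 + alpha * T).
Rt = 100 * (1 + 0.00385 * 213.7)
Rt = 100 * (1 + 0.822745)
Rt = 100 * 1.822745
Rt = 182.274 ohm

182.274 ohm


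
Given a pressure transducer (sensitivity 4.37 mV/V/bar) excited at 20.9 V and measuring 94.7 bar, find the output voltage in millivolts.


Output = sensitivity * Vex * P.
Vout = 4.37 * 20.9 * 94.7
Vout = 91.333 * 94.7
Vout = 8649.24 mV

8649.24 mV


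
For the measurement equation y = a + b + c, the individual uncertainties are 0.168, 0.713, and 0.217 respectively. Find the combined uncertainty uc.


For a sum of independent quantities, uc = sqrt(u1^2 + u2^2 + u3^2).
uc = sqrt(0.168^2 + 0.713^2 + 0.217^2)
uc = sqrt(0.028224 + 0.508369 + 0.047089)
uc = 0.764

0.764


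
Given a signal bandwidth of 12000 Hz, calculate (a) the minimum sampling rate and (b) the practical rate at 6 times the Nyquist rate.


By Nyquist theorem, fs_min = 2 * fmax.
fs_min = 2 * 12000 = 24000 Hz
Practical rate = 6 * fs_min = 6 * 24000 = 144000 Hz

fs_min = 24000 Hz, fs_practical = 144000 Hz


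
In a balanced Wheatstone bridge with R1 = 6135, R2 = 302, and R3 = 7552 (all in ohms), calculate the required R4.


At balance: R1*R4 = R2*R3, so R4 = R2*R3/R1.
R4 = 302 * 7552 / 6135
R4 = 2280704 / 6135
R4 = 371.75 ohm

371.75 ohm


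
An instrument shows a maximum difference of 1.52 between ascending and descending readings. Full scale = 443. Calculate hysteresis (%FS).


Hysteresis = (max difference / full scale) * 100%.
H = (1.52 / 443) * 100
H = 0.343 %FS

0.343 %FS


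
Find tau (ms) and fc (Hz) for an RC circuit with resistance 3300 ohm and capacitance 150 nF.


Time constant: tau = R * C.
tau = 3300 * 1.50e-07 = 0.000495 s
tau = 0.495 ms
Cutoff frequency: fc = 1 / (2*pi*R*C).
fc = 1 / (2*pi*0.000495) = 321.53 Hz

tau = 0.495 ms, fc = 321.53 Hz


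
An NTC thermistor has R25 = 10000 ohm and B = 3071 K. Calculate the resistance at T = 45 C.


NTC thermistor equation: Rt = R25 * exp(B * (1/T - 1/T25)).
T in Kelvin: 318.15 K, T25 = 298.15 K
1/T - 1/T25 = 1/318.15 - 1/298.15 = -0.00021084
B * (1/T - 1/T25) = 3071 * -0.00021084 = -0.6475
Rt = 10000 * exp(-0.6475) = 5233.5 ohm

5233.5 ohm


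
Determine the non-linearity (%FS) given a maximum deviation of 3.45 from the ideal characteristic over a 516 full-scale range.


Linearity error = (max deviation / full scale) * 100%.
Linearity = (3.45 / 516) * 100
Linearity = 0.669 %FS

0.669 %FS


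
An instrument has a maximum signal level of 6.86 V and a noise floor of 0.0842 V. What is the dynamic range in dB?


Dynamic range = 20 * log10(Vmax / Vnoise).
DR = 20 * log10(6.86 / 0.0842)
DR = 20 * log10(81.47)
DR = 38.22 dB

38.22 dB


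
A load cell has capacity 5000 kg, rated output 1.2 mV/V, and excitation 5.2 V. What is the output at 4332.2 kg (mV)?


Vout = rated_output * Vex * (load / capacity).
Vout = 1.2 * 5.2 * (4332.2 / 5000)
Vout = 1.2 * 5.2 * 0.86644
Vout = 5.407 mV

5.407 mV


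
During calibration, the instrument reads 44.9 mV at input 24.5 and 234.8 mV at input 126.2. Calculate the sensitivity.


Sensitivity = (y2 - y1) / (x2 - x1).
S = (234.8 - 44.9) / (126.2 - 24.5)
S = 189.9 / 101.7
S = 1.8673 mV/unit

1.8673 mV/unit


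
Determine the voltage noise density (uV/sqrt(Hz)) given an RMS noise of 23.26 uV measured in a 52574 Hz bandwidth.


Noise spectral density = Vrms / sqrt(BW).
NSD = 23.26 / sqrt(52574)
NSD = 23.26 / 229.2902
NSD = 0.1014 uV/sqrt(Hz)

0.1014 uV/sqrt(Hz)


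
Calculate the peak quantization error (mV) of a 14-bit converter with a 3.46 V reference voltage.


The maximum quantization error is +/- LSB/2.
LSB = Vref / 2^n = 3.46 / 16384 = 0.00021118 V
Max error = LSB / 2 = 0.00021118 / 2 = 0.00010559 V
Max error = 0.1056 mV

0.1056 mV


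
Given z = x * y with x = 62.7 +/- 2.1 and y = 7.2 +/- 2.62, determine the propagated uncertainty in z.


For a product z = x*y, the relative uncertainty is:
uz/z = sqrt((ux/x)^2 + (uy/y)^2)
Relative uncertainties: ux/x = 2.1/62.7 = 0.033493
uy/y = 2.62/7.2 = 0.363889
z = 62.7 * 7.2 = 451.4
uz = 451.4 * sqrt(0.033493^2 + 0.363889^2) = 164.968

164.968


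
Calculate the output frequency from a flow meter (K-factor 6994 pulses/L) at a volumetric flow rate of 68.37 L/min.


Frequency = K * Q / 60 (converting L/min to L/s).
f = 6994 * 68.37 / 60
f = 478179.78 / 60
f = 7969.66 Hz

7969.66 Hz


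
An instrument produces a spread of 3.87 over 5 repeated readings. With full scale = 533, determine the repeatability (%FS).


Repeatability = (spread / full scale) * 100%.
R = (3.87 / 533) * 100
R = 0.726 %FS

0.726 %FS


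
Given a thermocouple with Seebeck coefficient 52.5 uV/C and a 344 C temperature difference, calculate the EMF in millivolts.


The thermocouple output V = sensitivity * dT.
V = 52.5 uV/C * 344 C
V = 18060.0 uV
V = 18.06 mV

18.06 mV


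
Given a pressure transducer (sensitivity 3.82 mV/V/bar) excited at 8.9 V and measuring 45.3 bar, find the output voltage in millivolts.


Output = sensitivity * Vex * P.
Vout = 3.82 * 8.9 * 45.3
Vout = 33.998 * 45.3
Vout = 1540.11 mV

1540.11 mV
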